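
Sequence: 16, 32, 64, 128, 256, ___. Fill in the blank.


Pattern: powers of 2: 2ⁿ
Terms: 16, 32, 64, 128, 256
Next term = 512

Next term = 512


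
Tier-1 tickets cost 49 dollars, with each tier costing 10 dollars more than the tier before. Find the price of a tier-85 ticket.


aₙ = a₁ + (n-1)d
= 49 + (85-1)×10
= 49 + 840
= 889

a_85 = 889


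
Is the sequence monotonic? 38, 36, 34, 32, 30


Differences: -2, -2, -2, -2
All differences < 0 → strictly DECREASING

Monotonically decreasing


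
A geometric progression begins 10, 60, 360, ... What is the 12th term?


aₙ = a₁·r^(n-1)
= 10×6^11
= 10×362797056
= 3627970560

a_12 = 3627970560


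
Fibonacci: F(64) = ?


Fibonacci sequence: 1, 1, 2, 3, 5, 8, 13, 21, 34, 55, 89, ...
F(64) = 10610209857723

F(64) = 10610209857723


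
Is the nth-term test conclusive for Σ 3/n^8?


lim(n→∞) 3/n^8 = 0
lim aₙ = 0 → nth-term test is INCONCLUSIVE
(Need other tests; this is actually a convergent p-series with p=8 > 1)

Inconclusive (lim aₙ = 0; need another test)


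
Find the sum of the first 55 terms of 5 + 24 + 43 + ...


aₙ = 5 + (55-1)×19 = 1031
Sₙ = n(a₁+aₙ)/2 = 55×(5+1031)/2
= 55×1036/2 = 28490

S_55 = 28490


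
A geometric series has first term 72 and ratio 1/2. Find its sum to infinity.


S∞ = a₁/(1-r) = 72/(1 - 1/2)
= 72/(1/2)
= 144

S∞ = 144


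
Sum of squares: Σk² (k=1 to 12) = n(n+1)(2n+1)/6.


n = 12
n(n+1)(2n+1)/6 = 12×13×25/6
= 3900/6 = 650

Σk² = 650


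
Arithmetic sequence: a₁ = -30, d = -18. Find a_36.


aₙ = a₁ + (n-1)d
= -30 + (36-1)×-18
= -30 - 630
= -660

a_36 = -660


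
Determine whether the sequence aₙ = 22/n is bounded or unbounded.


a₁ = 22, a₂ = 22/2, a₃ = 22/3, ...
0 < aₙ ≤ 22 for all n ≥ 1
Lower bound: 0, Upper bound: 22
The sequence IS bounded

Bounded (0 < aₙ ≤ 22)


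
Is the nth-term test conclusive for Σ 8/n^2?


lim(n→∞) 8/n^2 = 0
lim aₙ = 0 → nth-term test is INCONCLUSIVE
(Need other tests; this is actually a convergent p-series with p=2 > 1)

Inconclusive (lim aₙ = 0; need another test)


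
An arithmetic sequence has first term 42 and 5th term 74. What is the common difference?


d = (aₙ - a₁)/(n-1)
= (74 - 42)/(5-1)
= 32/4 = 8

d = 8


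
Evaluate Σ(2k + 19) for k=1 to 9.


Σ(2k+19) = 2·Σk + 19·n
= 2·45 + 19·9
= 90 + 171 = 261

Σ = 261


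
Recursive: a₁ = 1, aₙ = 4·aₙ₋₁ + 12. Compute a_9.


Computing step by step:
a_1 = 1
a_2 = 16
a_3 = 76
a_4 = 316
a_5 = 1276
a_6 = 5116
a_7 = 20476
a_8 = 81916
a_9 = 327676


a_9 = 327676


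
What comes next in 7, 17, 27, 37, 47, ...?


Pattern: arithmetic (d=10)
Terms: 7, 17, 27, 37, 47
Next term = 57

Next term = 57


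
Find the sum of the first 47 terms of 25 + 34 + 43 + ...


aₙ = 25 + (47-1)×9 = 439
Sₙ = n(a₁+aₙ)/2 = 47×(25+439)/2
= 47×464/2 = 10904

S_47 = 10904


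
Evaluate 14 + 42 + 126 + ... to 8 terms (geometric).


Sₙ = 14×(3^8 - 1)/(3 - 1)
= 14×(6561 - 1)/2
= 14×6560/2
= 45920

S_8 = 45920


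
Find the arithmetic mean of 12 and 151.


AM = (12 + 151)/2 = 163/2 = 81.5

AM = 81.5


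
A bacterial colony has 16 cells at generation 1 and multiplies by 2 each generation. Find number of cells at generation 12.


aₙ = a₁·r^(n-1)
= 16×2^11
= 16×2048
= 32768

a_12 = 32768


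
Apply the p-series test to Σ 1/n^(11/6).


p-series test: Σ c/n^p converges if p > 1, diverges if p ≤ 1 (constant c > 0 doesn't affect convergence).
p = 11/6
11/6 > 1 → CONVERGES

Converges (p = 11/6 > 1)


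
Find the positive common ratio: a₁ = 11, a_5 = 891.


r^(n-1) = aₙ/a₁
r^4 = 891/11 = 81
r = 81^(1/4)
= ±3; taking r > 0 gives r = 3

r = 3


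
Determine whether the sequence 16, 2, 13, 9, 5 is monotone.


Differences: -14, 11, -4, -4
Difference at position 2 is +11 (> 0) but position 1 is -14 (< 0) — sequence both rises and falls
→ NOT monotonic

Not monotonic


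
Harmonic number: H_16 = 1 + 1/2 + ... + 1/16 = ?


H_16 = 1/1 + 1/2 + 1/3 + ... + 1/16
= 2436559/720720
≈ 3.3807

H_16 = 2436559/720720 ≈ 3.3807


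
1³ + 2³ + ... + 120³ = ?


n(n+1)/2 = 120×121/2 = 7260
Σk³ = 7260² = 52707600

Σk³ = 52707600


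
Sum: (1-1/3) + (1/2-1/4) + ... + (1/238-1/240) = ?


Telescoping with gap 2: two head and two tail terms survive.
= (1 + 1/2) - (1/239 + 1/240)
= 3/2 - 1/239 - 1/240 = 85561/57360

Sum = 85561/57360


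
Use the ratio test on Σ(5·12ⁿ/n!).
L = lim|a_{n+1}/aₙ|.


aₙ = 5·12^n/n!
a_{n+1}/aₙ = 12^(n+1)/(n+1)! × n!/12^n  (constant 5 cancels)
= 12/(n+1)
L = lim(n→∞) 12/(n+1) = 0
L < 1 → series CONVERGES

Converges (ratio test: L = 0 < 1)


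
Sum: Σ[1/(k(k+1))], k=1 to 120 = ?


1/(k(k+1)) = 1/k - 1/(k+1) (partial fractions)
Telescoping: Σ = 1 - 1/121 = 120/121

Sum = 120/121


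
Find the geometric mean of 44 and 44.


GM = √(44×44) = √1936 = 44

GM = 44


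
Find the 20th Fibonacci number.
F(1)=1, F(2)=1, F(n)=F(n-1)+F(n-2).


Fibonacci sequence: 1, 1, 2, 3, 5, 8, 13, 21, 34, 55, 89, ...
F(20) = 6765

F(20) = 6765


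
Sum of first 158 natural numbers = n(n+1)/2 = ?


n(n+1)/2 = 158×159/2 = 25122/2 = 12561

Σk = 12561


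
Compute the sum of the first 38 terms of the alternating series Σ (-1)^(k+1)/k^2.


S = 1 - 1/4 + 1/9 - 1/16 + 1/25 - 1/36 + 1/49 - 1/64 ± ...
= 0.8221
(Full series converges to +π²/12 ≈ +0.8225)

S_38 = 0.8221


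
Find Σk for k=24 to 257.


Σₖ₌24^257 k = Σₖ₌₁^257 k − Σₖ₌₁^23 k
= 257·258/2 − 23·24/2
= 33153 − 276 = 32877

Σk = 32877


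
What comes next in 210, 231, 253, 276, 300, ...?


Pattern: triangular numbers: n(n+1)/2
Terms: 210, 231, 253, 276, 300
Next term = 325

Next term = 325


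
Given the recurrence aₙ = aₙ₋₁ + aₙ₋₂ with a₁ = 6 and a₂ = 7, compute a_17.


Computing iteratively: 6, 7, 13, 20, 33, 53, 86, 139, 225, 364, 589, 953, ...
a_17 = 10569

a_17 = 10569


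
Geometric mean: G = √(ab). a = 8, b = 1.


GM = √(8×1) = √8 = 2.8284

GM = 2.8284


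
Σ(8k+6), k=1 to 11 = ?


Σ(8k+6) = 8·Σk + 6·n
= 8·66 + 6·11
= 528 + 66 = 594

Σ = 594


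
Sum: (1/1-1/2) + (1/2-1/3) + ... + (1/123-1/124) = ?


Telescoping: adjacent terms cancel.
= 1/1 - 1/124
= 1 - 1/124 = 123/124

Sum = 123/124


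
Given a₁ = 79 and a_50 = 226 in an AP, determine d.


d = (aₙ - a₁)/(n-1)
= (226 - 79)/(50-1)
= 147/49 = 3

d = 3


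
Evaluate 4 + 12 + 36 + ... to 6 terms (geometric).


Sₙ = 4×(3^6 - 1)/(3 - 1)
= 4×(729 - 1)/2
= 4×728/2
= 1456

S_6 = 1456


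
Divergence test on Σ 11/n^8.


lim(n→∞) 11/n^8 = 0
lim aₙ = 0 → nth-term test is INCONCLUSIVE
(Need other tests; this is actually a convergent p-series with p=8 > 1)

Inconclusive (lim aₙ = 0; need another test)


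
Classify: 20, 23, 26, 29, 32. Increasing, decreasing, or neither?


Differences: 3, 3, 3, 3
All differences > 0 → strictly INCREASING

Monotonically increasing


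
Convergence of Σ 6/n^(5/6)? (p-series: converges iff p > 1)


p-series test: Σ c/n^p converges if p > 1, diverges if p ≤ 1 (constant c > 0 doesn't affect convergence).
p = 5/6
5/6 ≤ 1 → DIVERGES

Diverges (p = 5/6 ≤ 1)


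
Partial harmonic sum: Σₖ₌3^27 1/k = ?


Σₖ₌3^27 1/k = 1/3 + 1/4 + 1/5 + ... + 1/27
= 192066102203/80313433200
≈ 2.3915

Sum = 192066102203/80313433200 ≈ 2.3915


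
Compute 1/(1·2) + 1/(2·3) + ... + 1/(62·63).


1/(k(k+1)) = 1/k - 1/(k+1) (partial fractions)
Telescoping: Σ = 1 - 1/63 = 62/63

Sum = 62/63


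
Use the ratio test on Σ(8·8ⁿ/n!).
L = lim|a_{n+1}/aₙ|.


aₙ = 8·8^n/n!
a_{n+1}/aₙ = 8^(n+1)/(n+1)! × n!/8^n  (constant 8 cancels)
= 8/(n+1)
L = lim(n→∞) 8/(n+1) = 0
L < 1 → series CONVERGES

Converges (ratio test: L = 0 < 1)


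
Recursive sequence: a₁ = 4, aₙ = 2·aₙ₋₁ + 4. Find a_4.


Computing step by step:
a_1 = 4
a_2 = 12
a_3 = 28
a_4 = 60


a_4 = 60


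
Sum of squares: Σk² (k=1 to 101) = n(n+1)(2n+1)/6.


n = 101
n(n+1)(2n+1)/6 = 101×102×203/6
= 2091306/6 = 348551

Σk² = 348551


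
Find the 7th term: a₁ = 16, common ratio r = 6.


aₙ = a₁·r^(n-1)
= 16×6^6
= 16×46656
= 746496

a_7 = 746496


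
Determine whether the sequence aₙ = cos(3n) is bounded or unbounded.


For all n, -1 ≤ cos(3n) ≤ 1, so -1 ≤ cos(3n) ≤ 1
Lower bound: -1, Upper bound: 1
The sequence IS bounded

Bounded (-1 ≤ aₙ ≤ 1)


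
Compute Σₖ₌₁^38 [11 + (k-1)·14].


aₙ = 11 + (38-1)×14 = 529
Sₙ = n(a₁+aₙ)/2 = 38×(11+529)/2
= 38×540/2 = 10260

S_38 = 10260


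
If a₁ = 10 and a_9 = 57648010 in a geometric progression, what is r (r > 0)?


r^(n-1) = aₙ/a₁
r^8 = 57648010/10 = 5764801
r = 5764801^(1/8)
= ±7; taking r > 0 gives r = 7

r = 7


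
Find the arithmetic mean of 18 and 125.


AM = (18 + 125)/2 = 143/2 = 71.5

AM = 71.5


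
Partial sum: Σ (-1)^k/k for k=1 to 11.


S = -1 + 1/2 - 1/3 + 1/4 - 1/5 + 1/6 - 1/7 + 1/8 ± ...
= -0.7365
(Full series converges to -ln(2) ≈ -0.6931)

S_11 = -0.7365


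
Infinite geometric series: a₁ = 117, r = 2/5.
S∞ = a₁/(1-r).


S∞ = a₁/(1-r) = 117/(1 - 2/5)
= 117/(3/5)
= 195

S∞ = 195


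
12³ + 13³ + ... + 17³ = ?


Σₖ₌12^17 k³ = [17·18/2]² − [11·12/2]²
= 23409 − 4356 = 19053

Σk³ = 19053


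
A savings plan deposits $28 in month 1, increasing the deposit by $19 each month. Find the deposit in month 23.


aₙ = a₁ + (n-1)d
= 28 + (23-1)×19
= 28 + 418
= 446

a_23 = 446


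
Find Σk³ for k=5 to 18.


Σₖ₌5^18 k³ = [18·19/2]² − [4·5/2]²
= 29241 − 100 = 29141

Σk³ = 29141


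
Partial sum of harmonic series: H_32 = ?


H_32 = 1/1 + 1/2 + 1/3 + ... + 1/32
= 586061125622639/144403552893600
≈ 4.0585

H_32 = 586061125622639/144403552893600 ≈ 4.0585


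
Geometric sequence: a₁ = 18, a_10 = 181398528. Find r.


r^(n-1) = aₙ/a₁
r^9 = 181398528/18 = 10077696
r = 10077696^(1/9)
= 6

r = 6


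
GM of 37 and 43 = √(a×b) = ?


GM = √(37×43) = √1591 = 39.8873

GM = 39.8873


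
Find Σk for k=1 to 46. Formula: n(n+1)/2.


n(n+1)/2 = 46×47/2 = 2162/2 = 1081

Σk = 1081


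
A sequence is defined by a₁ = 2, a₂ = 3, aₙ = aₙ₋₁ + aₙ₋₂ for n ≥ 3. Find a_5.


Computing iteratively: 2, 3, 5, 8, 13
a_5 = 13

a_5 = 13


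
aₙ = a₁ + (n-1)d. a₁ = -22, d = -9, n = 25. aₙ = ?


aₙ = a₁ + (n-1)d
= -22 + (25-1)×-9
= -22 - 216
= -238

a_25 = -238


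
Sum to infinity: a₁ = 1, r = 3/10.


S∞ = a₁/(1-r) = 1/(1 - 3/10)
= 1/(7/10)
= 10/7

S∞ = 10/7


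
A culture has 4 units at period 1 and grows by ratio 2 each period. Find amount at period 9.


aₙ = a₁·r^(n-1)
= 4×2^8
= 4×256
= 1024

a_9 = 1024


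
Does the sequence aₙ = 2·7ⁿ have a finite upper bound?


aₙ = 2·7ⁿ → as n→∞, aₙ→∞ (since base 7 > 1)
No finite upper bound exists
The sequence is UNBOUNDED

Unbounded (aₙ → ∞ as n → ∞)


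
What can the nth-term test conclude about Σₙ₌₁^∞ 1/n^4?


lim(n→∞) 1/n^4 = 0
lim aₙ = 0 → nth-term test is INCONCLUSIVE
(Need other tests; this is actually a convergent p-series with p=4 > 1)

Inconclusive (lim aₙ = 0; need another test)


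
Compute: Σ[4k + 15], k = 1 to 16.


Σ(4k+15) = 4·Σk + 15·n
= 4·136 + 15·16
= 544 + 240 = 784

Σ = 784


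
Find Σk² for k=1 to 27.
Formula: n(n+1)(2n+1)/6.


n = 27
n(n+1)(2n+1)/6 = 27×28×55/6
= 41580/6 = 6930

Σk² = 6930


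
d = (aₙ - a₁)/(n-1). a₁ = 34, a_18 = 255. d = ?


d = (aₙ - a₁)/(n-1)
= (255 - 34)/(18-1)
= 221/17 = 13

d = 13


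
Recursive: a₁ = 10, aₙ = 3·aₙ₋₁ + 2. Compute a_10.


Computing step by step:
a_1 = 10
a_2 = 32
a_3 = 98
a_4 = 296
a_5 = 890
a_6 = 2672
a_7 = 8018
a_8 = 24056
a_9 = 72170
a_10 = 216512


a_10 = 216512


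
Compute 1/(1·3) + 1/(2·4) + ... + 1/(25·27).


1/(k(k+2)) = (1/2)·(1/k - 1/(k+2)) (partial fractions)
Telescoping: Σ = (1/2)·(1 + 1/2 - 1/26 - 1/27) = 250/351

Sum = 250/351


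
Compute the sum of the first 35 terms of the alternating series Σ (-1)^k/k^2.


S = -1 + 1/4 - 1/9 + 1/16 - 1/25 + 1/36 - 1/49 + 1/64 ± ...
= -0.8229
(Full series converges to -π²/12 ≈ -0.8225)

S_35 = -0.8229


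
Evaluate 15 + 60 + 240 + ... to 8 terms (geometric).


Sₙ = 15×(4^8 - 1)/(4 - 1)
= 15×(65536 - 1)/3
= 15×65535/3
= 327675

S_8 = 327675


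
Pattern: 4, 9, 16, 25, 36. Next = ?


Pattern: perfect squares: n²
Terms: 4, 9, 16, 25, 36
Next term = 49

Next term = 49


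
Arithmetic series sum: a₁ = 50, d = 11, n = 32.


aₙ = 50 + (32-1)×11 = 391
Sₙ = n(a₁+aₙ)/2 = 32×(50+391)/2
= 32×441/2 = 7056

S_32 = 7056


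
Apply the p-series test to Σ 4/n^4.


p-series test: Σ c/n^p converges if p > 1, diverges if p ≤ 1 (constant c > 0 doesn't affect convergence).
p = 4
4 > 1 → CONVERGES

Converges (p = 4 > 1)


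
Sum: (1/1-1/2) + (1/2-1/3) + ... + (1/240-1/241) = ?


Telescoping: adjacent terms cancel.
= 1/1 - 1/241
= 1 - 1/241 = 240/241

Sum = 240/241


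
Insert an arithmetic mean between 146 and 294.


AM = (146 + 294)/2 = 440/2 = 220

AM = 220


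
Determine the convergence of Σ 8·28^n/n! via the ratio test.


aₙ = 8·28^n/n!
a_{n+1}/aₙ = 28^(n+1)/(n+1)! × n!/28^n  (constant 8 cancels)
= 28/(n+1)
L = lim(n→∞) 28/(n+1) = 0
L < 1 → series CONVERGES

Converges (ratio test: L = 0 < 1)


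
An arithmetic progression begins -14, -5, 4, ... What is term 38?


aₙ = a₁ + (n-1)d
= -14 + (38-1)×9
= -14 + 333
= 319

a_38 = 319


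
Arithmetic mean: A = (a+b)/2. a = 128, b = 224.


AM = (128 + 224)/2 = 352/2 = 176

AM = 176


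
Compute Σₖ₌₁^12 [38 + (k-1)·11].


aₙ = 38 + (12-1)×11 = 159
Sₙ = n(a₁+aₙ)/2 = 12×(38+159)/2
= 12×197/2 = 1182

S_12 = 1182


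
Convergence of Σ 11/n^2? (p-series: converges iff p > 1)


p-series test: Σ c/n^p converges if p > 1, diverges if p ≤ 1 (constant c > 0 doesn't affect convergence).
p = 2
2 > 1 → CONVERGES

Converges (p = 2 > 1)


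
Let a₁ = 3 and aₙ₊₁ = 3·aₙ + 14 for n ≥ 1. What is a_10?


Computing step by step:
a_1 = 3
a_2 = 23
a_3 = 83
a_4 = 263
a_5 = 803
a_6 = 2423
a_7 = 7283
a_8 = 21863
a_9 = 65603
a_10 = 196823


a_10 = 196823


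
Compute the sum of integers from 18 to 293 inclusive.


Σₖ₌18^293 k = Σₖ₌₁^293 k − Σₖ₌₁^17 k
= 293·294/2 − 17·18/2
= 43071 − 153 = 42918

Σk = 42918


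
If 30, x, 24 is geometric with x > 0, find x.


GM = √(30×24) = √720 = 26.8328

GM = 26.8328


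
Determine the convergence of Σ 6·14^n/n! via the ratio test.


aₙ = 6·14^n/n!
a_{n+1}/aₙ = 14^(n+1)/(n+1)! × n!/14^n  (constant 6 cancels)
= 14/(n+1)
L = lim(n→∞) 14/(n+1) = 0
L < 1 → series CONVERGES

Converges (ratio test: L = 0 < 1)


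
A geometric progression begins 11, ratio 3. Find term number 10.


aₙ = a₁·r^(n-1)
= 11×3^9
= 11×19683
= 216513

a_10 = 216513


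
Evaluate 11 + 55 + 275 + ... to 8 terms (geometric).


Sₙ = 11×(5^8 - 1)/(5 - 1)
= 11×(390625 - 1)/4
= 11×390624/4
= 1074216

S_8 = 1074216


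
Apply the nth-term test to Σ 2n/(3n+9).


lim(n→∞) 2n/(3n+9) = 2/3 = 2/3  (divide numerator and denominator by n)
lim aₙ = 2/3 ≠ 0 → series DIVERGES

Diverges (lim aₙ = 2/3 ≠ 0)


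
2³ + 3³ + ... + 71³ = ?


Σₖ₌2^71 k³ = [71·72/2]² − [1·2/2]²
= 6533136 − 1 = 6533135

Σk³ = 6533135


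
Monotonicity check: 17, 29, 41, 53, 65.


Differences: 12, 12, 12, 12
All differences > 0 → strictly INCREASING

Monotonically increasing


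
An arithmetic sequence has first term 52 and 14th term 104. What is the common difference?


d = (aₙ - a₁)/(n-1)
= (104 - 52)/(14-1)
= 52/13 = 4

d = 4


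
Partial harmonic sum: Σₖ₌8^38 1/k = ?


Σₖ₌8^38 1/k = 1/8 + 1/9 + 1/10 + ... + 1/38
= 113453671064599/69388720221600
≈ 1.635

Sum = 113453671064599/69388720221600 ≈ 1.635


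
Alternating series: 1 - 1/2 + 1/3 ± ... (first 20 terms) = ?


S = 1 - 1/2 + 1/3 - 1/4 + 1/5 - 1/6 + 1/7 - 1/8 ± ...
= 0.6688
(Full series converges to +ln(2) ≈ +0.6931)

S_20 = 0.6688


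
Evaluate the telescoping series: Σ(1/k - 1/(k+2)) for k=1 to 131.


Telescoping with gap 2: two head and two tail terms survive.
= (1 + 1/2) - (1/132 + 1/133)
= 3/2 - 1/132 - 1/133 = 26069/17556

Sum = 26069/17556


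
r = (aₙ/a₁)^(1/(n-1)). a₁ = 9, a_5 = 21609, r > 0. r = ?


r^(n-1) = aₙ/a₁
r^4 = 21609/9 = 2401
r = 2401^(1/4)
= ±7; taking r > 0 gives r = 7

r = 7


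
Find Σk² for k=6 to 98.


Σₖ₌6^98 k² = Σₖ₌₁^98 k² − Σₖ₌₁^5 k²
= 98·99·197/6 − 5·6·11/6
= 318549 − 55 = 318494

Σk² = 318494


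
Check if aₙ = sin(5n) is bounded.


For all n, -1 ≤ sin(5n) ≤ 1, so -1 ≤ sin(5n) ≤ 1
Lower bound: -1, Upper bound: 1
The sequence IS bounded

Bounded (-1 ≤ aₙ ≤ 1)


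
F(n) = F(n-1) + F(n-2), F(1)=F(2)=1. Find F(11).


Fibonacci sequence: 1, 1, 2, 3, 5, 8, 13, 21, 34, 55, 89
F(11) = 89

F(11) = 89


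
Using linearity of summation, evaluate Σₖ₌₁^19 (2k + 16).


Σ(2k+16) = 2·Σk + 16·n
= 2·190 + 16·19
= 380 + 304 = 684

Σ = 684


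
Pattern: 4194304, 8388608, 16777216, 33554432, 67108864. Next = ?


Pattern: powers of 2: 2ⁿ
Terms: 4194304, 8388608, 16777216, 33554432, 67108864
Next term = 134217728

Next term = 134217728


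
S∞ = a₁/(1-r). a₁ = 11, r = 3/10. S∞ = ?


S∞ = a₁/(1-r) = 11/(1 - 3/10)
= 11/(7/10)
= 110/7

S∞ = 110/7


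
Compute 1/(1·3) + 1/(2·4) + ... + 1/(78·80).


1/(k(k+2)) = (1/2)·(1/k - 1/(k+2)) (partial fractions)
Telescoping: Σ = (1/2)·(1 + 1/2 - 1/79 - 1/80) = 9321/12640

Sum = 9321/12640


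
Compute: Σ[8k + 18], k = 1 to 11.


Σ(8k+18) = 8·Σk + 18·n
= 8·66 + 18·11
= 528 + 198 = 726

Σ = 726


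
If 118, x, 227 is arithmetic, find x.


AM = (118 + 227)/2 = 345/2 = 172.5

AM = 172.5


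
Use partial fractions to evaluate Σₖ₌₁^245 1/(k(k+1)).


1/(k(k+1)) = 1/k - 1/(k+1) (partial fractions)
Telescoping: Σ = 1 - 1/246 = 245/246

Sum = 245/246


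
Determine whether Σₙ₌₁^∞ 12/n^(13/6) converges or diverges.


p-series test: Σ c/n^p converges if p > 1, diverges if p ≤ 1 (constant c > 0 doesn't affect convergence).
p = 13/6
13/6 > 1 → CONVERGES

Converges (p = 13/6 > 1)


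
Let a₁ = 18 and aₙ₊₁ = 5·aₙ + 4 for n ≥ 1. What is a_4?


Computing step by step:
a_1 = 18
a_2 = 94
a_3 = 474
a_4 = 2374


a_4 = 2374


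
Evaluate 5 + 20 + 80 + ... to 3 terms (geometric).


Sₙ = 5×(4^3 - 1)/(4 - 1)
= 5×(64 - 1)/3
= 5×63/3
= 105

S_3 = 105


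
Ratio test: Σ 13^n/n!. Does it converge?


aₙ = 13^n/n!
a_{n+1}/aₙ = 13^(n+1)/(n+1)! × n!/13^n
= 13/(n+1)
L = lim(n→∞) 13/(n+1) = 0
L < 1 → series CONVERGES

Converges (ratio test: L = 0 < 1)


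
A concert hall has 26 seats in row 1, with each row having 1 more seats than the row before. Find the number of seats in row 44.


aₙ = a₁ + (n-1)d
= 26 + (44-1)×1
= 26 + 43
= 69

a_44 = 69


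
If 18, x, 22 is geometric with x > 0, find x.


GM = √(18×22) = √396 = 19.8997

GM = 19.8997


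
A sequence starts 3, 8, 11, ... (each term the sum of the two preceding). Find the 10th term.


Computing iteratively: 3, 8, 11, 19, 30, 49, 79, 128, 207, 335
a_10 = 335

a_10 = 335


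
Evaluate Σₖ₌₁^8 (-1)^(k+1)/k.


S = 1 - 1/2 + 1/3 - 1/4 + 1/5 - 1/6 + 1/7 - 1/8
= 0.6345
(Full series converges to +ln(2) ≈ +0.6931)

S_8 = 0.6345


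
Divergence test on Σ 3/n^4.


lim(n→∞) 3/n^4 = 0
lim aₙ = 0 → nth-term test is INCONCLUSIVE
(Need other tests; this is actually a convergent p-series with p=4 > 1)

Inconclusive (lim aₙ = 0; need another test)


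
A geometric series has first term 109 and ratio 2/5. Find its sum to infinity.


S∞ = a₁/(1-r) = 109/(1 - 2/5)
= 109/(3/5)
= 545/3

S∞ = 545/3


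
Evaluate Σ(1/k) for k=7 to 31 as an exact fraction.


Σₖ₌7^31 1/k = 1/7 + 1/8 + 1/9 + ... + 1/31
= 113879905002697/72201776446800
≈ 1.5772

Sum = 113879905002697/72201776446800 ≈ 1.5772


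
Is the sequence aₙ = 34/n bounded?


a₁ = 34, a₂ = 34/2, a₃ = 34/3, ...
0 < aₙ ≤ 34 for all n ≥ 1
Lower bound: 0, Upper bound: 34
The sequence IS bounded

Bounded (0 < aₙ ≤ 34)


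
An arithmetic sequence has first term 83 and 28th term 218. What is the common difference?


d = (aₙ - a₁)/(n-1)
= (218 - 83)/(28-1)
= 135/27 = 5

d = 5


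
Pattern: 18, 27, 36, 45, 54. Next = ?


Pattern: arithmetic (d=9)
Terms: 18, 27, 36, 45, 54
Next term = 63

Next term = 63


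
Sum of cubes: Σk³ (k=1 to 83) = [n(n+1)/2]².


n(n+1)/2 = 83×84/2 = 3486
Σk³ = 3486² = 12152196

Σk³ = 12152196


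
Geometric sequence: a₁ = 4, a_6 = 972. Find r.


r^(n-1) = aₙ/a₁
r^5 = 972/4 = 243
r = 243^(1/5)
= 3

r = 3


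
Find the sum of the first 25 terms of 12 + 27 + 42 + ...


aₙ = 12 + (25-1)×15 = 372
Sₙ = n(a₁+aₙ)/2 = 25×(12+372)/2
= 25×384/2 = 4800

S_25 = 4800


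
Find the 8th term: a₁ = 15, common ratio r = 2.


aₙ = a₁·r^(n-1)
= 15×2^7
= 15×128
= 1920

a_8 = 1920


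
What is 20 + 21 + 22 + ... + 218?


Σₖ₌20^218 k = Σₖ₌₁^218 k − Σₖ₌₁^19 k
= 218·219/2 − 19·20/2
= 23871 − 190 = 23681

Σk = 23681


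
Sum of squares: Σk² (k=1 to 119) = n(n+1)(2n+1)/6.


n = 119
n(n+1)(2n+1)/6 = 119×120×239/6
= 3412920/6 = 568820

Σk² = 568820


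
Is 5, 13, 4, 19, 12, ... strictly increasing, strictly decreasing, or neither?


Differences: 8, -9, 15, -7
Difference at position 1 is +8 (> 0) but position 2 is -9 (< 0) — sequence both rises and falls
→ NOT monotonic

Not monotonic


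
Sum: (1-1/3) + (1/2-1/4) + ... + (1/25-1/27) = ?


Telescoping with gap 2: two head and two tail terms survive.
= (1 + 1/2) - (1/26 + 1/27)
= 3/2 - 1/26 - 1/27 = 500/351

Sum = 500/351


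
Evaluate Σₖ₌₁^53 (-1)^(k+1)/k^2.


S = 1 - 1/4 + 1/9 - 1/16 + 1/25 - 1/36 + 1/49 - 1/64 ± ...
= 0.8226
(Full series converges to +π²/12 ≈ +0.8225)

S_53 = 0.8226


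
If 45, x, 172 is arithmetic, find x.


AM = (45 + 172)/2 = 217/2 = 108.5

AM = 108.5


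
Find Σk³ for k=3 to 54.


Σₖ₌3^54 k³ = [54·55/2]² − [2·3/2]²
= 2205225 − 9 = 2205216

Σk³ = 2205216


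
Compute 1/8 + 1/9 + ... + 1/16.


Σₖ₌8^16 1/k = 1/8 + 1/9 + 1/10 + 1/11 + 1/12 + 1/13 + 1/14 + 1/15 + 1/16
= 113567/144144
≈ 0.7879

Sum = 113567/144144 ≈ 0.7879


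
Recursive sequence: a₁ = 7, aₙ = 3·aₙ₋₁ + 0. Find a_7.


Computing step by step:
a_1 = 7
a_2 = 21
a_3 = 63
a_4 = 189
a_5 = 567
a_6 = 1701
a_7 = 5103


a_7 = 5103


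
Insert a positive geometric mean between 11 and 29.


GM = √(11×29) = √319 = 17.8606

GM = 17.8606


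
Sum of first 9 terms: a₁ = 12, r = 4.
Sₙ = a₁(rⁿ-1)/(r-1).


Sₙ = 12×(4^9 - 1)/(4 - 1)
= 12×(262144 - 1)/3
= 12×262143/3
= 1048572

S_9 = 1048572


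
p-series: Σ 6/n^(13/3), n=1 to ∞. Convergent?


p-series test: Σ c/n^p converges if p > 1, diverges if p ≤ 1 (constant c > 0 doesn't affect convergence).
p = 13/3
13/3 > 1 → CONVERGES

Converges (p = 13/3 > 1)


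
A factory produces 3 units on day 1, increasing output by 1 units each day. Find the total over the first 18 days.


aₙ = 3 + (18-1)×1 = 20
Sₙ = n(a₁+aₙ)/2 = 18×(3+20)/2
= 18×23/2 = 207

S_18 = 207


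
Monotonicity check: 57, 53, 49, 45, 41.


Differences: -4, -4, -4, -4
All differences < 0 → strictly DECREASING

Monotonically decreasing


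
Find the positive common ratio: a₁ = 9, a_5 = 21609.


r^(n-1) = aₙ/a₁
r^4 = 21609/9 = 2401
r = 2401^(1/4)
= ±7; taking r > 0 gives r = 7

r = 7


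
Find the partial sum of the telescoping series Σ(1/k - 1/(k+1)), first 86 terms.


Telescoping: adjacent terms cancel.
= 1/1 - 1/87
= 1 - 1/87 = 86/87

Sum = 86/87


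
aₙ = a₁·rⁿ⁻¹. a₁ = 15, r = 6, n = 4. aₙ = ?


aₙ = a₁·r^(n-1)
= 15×6^3
= 15×216
= 3240

a_4 = 3240


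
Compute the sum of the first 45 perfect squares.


n = 45
n(n+1)(2n+1)/6 = 45×46×91/6
= 188370/6 = 31395

Σk² = 31395


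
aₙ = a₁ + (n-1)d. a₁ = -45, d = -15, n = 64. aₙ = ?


aₙ = a₁ + (n-1)d
= -45 + (64-1)×-15
= -45 - 945
= -990

a_64 = -990


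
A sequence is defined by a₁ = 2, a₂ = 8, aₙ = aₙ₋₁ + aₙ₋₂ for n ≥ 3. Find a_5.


Computing iteratively: 2, 8, 10, 18, 28
a_5 = 28

a_5 = 28


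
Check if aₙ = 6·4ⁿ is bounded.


aₙ = 6·4ⁿ → as n→∞, aₙ→∞ (since base 4 > 1)
No finite upper bound exists
The sequence is UNBOUNDED

Unbounded (aₙ → ∞ as n → ∞)


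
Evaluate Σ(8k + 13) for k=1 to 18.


Σ(8k+13) = 8·Σk + 13·n
= 8·171 + 13·18
= 1368 + 234 = 1602

Σ = 1602


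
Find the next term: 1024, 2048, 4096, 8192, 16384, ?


Pattern: powers of 2: 2ⁿ
Terms: 1024, 2048, 4096, 8192, 16384
Next term = 32768

Next term = 32768


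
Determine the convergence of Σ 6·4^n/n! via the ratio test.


aₙ = 6·4^n/n!
a_{n+1}/aₙ = 4^(n+1)/(n+1)! × n!/4^n  (constant 6 cancels)
= 4/(n+1)
L = lim(n→∞) 4/(n+1) = 0
L < 1 → series CONVERGES

Converges (ratio test: L = 0 < 1)


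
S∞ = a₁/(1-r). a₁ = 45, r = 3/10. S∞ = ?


S∞ = a₁/(1-r) = 45/(1 - 3/10)
= 45/(7/10)
= 450/7

S∞ = 450/7


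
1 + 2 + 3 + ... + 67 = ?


n(n+1)/2 = 67×68/2 = 4556/2 = 2278

Σk = 2278


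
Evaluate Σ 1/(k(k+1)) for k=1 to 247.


1/(k(k+1)) = 1/k - 1/(k+1) (partial fractions)
Telescoping: Σ = 1 - 1/248 = 247/248

Sum = 247/248


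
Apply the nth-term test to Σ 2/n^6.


lim(n→∞) 2/n^6 = 0
lim aₙ = 0 → nth-term test is INCONCLUSIVE
(Need other tests; this is actually a convergent p-series with p=6 > 1)

Inconclusive (lim aₙ = 0; need another test)


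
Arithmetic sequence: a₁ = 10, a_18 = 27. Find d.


d = (aₙ - a₁)/(n-1)
= (27 - 10)/(18-1)
= 17/17 = 1

d = 1


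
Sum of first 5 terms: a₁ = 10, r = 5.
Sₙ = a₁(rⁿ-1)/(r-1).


Sₙ = 10×(5^5 - 1)/(5 - 1)
= 10×(3125 - 1)/4
= 10×3124/4
= 7810

S_5 = 7810


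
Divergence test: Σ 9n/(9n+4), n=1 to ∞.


lim(n→∞) 9n/(9n+4) = 9/9 = 1  (divide numerator and denominator by n)
lim aₙ = 1 ≠ 0 → series DIVERGES

Diverges (lim aₙ = 1 ≠ 0)


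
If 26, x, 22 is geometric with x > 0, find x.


GM = √(26×22) = √572 = 23.9165

GM = 23.9165


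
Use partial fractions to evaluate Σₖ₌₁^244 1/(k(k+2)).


1/(k(k+2)) = (1/2)·(1/k - 1/(k+2)) (partial fractions)
Telescoping: Σ = (1/2)·(1 + 1/2 - 1/245 - 1/246) = 44957/60270

Sum = 44957/60270


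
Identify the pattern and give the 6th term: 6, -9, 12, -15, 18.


Pattern: alternating sign, magnitude arithmetic (d=3)
Terms: 6, -9, 12, -15, 18
Next term = -21

Next term = -21


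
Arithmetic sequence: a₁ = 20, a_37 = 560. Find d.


d = (aₙ - a₁)/(n-1)
= (560 - 20)/(37-1)
= 540/36 = 15

d = 15


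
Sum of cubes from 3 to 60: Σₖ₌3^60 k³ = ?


Σₖ₌3^60 k³ = [60·61/2]² − [2·3/2]²
= 3348900 − 9 = 3348891

Σk³ = 3348891


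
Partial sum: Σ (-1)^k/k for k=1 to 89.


S = -1 + 1/2 - 1/3 + 1/4 - 1/5 + 1/6 - 1/7 + 1/8 ± ...
= -0.6987
(Full series converges to -ln(2) ≈ -0.6931)

S_89 = -0.6987


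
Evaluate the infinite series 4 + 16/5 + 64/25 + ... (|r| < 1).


S∞ = a₁/(1-r) = 4/(1 - 4/5)
= 4/(1/5)
= 20

S∞ = 20


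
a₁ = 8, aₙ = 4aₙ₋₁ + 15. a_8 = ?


Computing step by step:
a_1 = 8
a_2 = 47
a_3 = 203
a_4 = 827
a_5 = 3323
a_6 = 13307
a_7 = 53243
a_8 = 212987


a_8 = 212987


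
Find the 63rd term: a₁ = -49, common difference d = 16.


aₙ = a₁ + (n-1)d
= -49 + (63-1)×16
= -49 + 992
= 943

a_63 = 943


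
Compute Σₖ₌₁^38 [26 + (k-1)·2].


aₙ = 26 + (38-1)×2 = 100
Sₙ = n(a₁+aₙ)/2 = 38×(26+100)/2
= 38×126/2 = 2394

S_38 = 2394


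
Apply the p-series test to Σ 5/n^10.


p-series test: Σ c/n^p converges if p > 1, diverges if p ≤ 1 (constant c > 0 doesn't affect convergence).
p = 10
10 > 1 → CONVERGES

Converges (p = 10 > 1)


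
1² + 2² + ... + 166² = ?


n = 166
n(n+1)(2n+1)/6 = 166×167×333/6
= 9231426/6 = 1538571

Σk² = 1538571


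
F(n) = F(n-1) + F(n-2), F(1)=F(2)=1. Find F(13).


Fibonacci sequence: 1, 1, 2, 3, 5, 8, 13, 21, 34, 55, 89, ...
F(13) = 233

F(13) = 233


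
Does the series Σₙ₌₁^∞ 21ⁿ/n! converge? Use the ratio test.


aₙ = 21^n/n!
a_{n+1}/aₙ = 21^(n+1)/(n+1)! × n!/21^n
= 21/(n+1)
L = lim(n→∞) 21/(n+1) = 0
L < 1 → series CONVERGES

Converges (ratio test: L = 0 < 1)


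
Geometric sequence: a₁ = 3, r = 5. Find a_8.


aₙ = a₁·r^(n-1)
= 3×5^7
= 3×78125
= 234375

a_8 = 234375


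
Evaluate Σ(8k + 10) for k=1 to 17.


Σ(8k+10) = 8·Σk + 10·n
= 8·153 + 10·17
= 1224 + 170 = 1394

Σ = 1394


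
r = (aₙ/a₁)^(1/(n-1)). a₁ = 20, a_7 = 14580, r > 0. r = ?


r^(n-1) = aₙ/a₁
r^6 = 14580/20 = 729
r = 729^(1/6)
= ±3; taking r > 0 gives r = 3

r = 3


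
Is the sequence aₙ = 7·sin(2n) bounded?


For all n, -1 ≤ sin(2n) ≤ 1, so -7 ≤ 7·sin(2n) ≤ 7
Lower bound: -7, Upper bound: 7
The sequence IS bounded

Bounded (-7 ≤ aₙ ≤ 7)


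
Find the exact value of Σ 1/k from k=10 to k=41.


Σₖ₌10^41 1/k = 1/10 + 1/11 + 1/12 + ... + 1/41
= 4193338427193599/2844937529085600
≈ 1.474

Sum = 4193338427193599/2844937529085600 ≈ 1.474


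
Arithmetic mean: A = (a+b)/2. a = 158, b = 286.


AM = (158 + 286)/2 = 444/2 = 222

AM = 222


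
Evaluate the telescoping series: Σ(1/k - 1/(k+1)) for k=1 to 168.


Telescoping: adjacent terms cancel.
= 1/1 - 1/169
= 1 - 1/169 = 168/169

Sum = 168/169


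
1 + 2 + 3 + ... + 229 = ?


n(n+1)/2 = 229×230/2 = 52670/2 = 26335

Σk = 26335


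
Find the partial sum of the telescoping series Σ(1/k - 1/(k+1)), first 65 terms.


Telescoping: adjacent terms cancel.
= 1/1 - 1/66
= 1 - 1/66 = 65/66

Sum = 65/66


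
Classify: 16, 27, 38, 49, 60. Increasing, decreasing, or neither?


Differences: 11, 11, 11, 11
All differences > 0 → strictly INCREASING

Monotonically increasing


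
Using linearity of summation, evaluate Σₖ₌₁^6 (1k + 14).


Σ(1k+14) = 1·Σk + 14·n
= 1·21 + 14·6
= 21 + 84 = 105

Σ = 105


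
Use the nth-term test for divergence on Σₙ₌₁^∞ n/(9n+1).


lim(n→∞) n/(9n+1) = 1/9 = 1/9  (divide numerator and denominator by n)
lim aₙ = 1/9 ≠ 0 → series DIVERGES

Diverges (lim aₙ = 1/9 ≠ 0)


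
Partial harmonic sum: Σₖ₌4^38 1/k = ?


Σₖ₌4^38 1/k = 1/4 + 1/5 + 1/6 + ... + 1/38
= 1163092393297033/485721041551200
≈ 2.3946

Sum = 1163092393297033/485721041551200 ≈ 2.3946


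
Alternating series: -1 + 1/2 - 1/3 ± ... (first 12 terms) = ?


S = -1 + 1/2 - 1/3 + 1/4 - 1/5 + 1/6 - 1/7 + 1/8 ± ...
= -0.6532
(Full series converges to -ln(2) ≈ -0.6931)

S_12 = -0.6532


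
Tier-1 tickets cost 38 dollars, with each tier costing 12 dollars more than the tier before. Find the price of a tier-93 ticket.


aₙ = a₁ + (n-1)d
= 38 + (93-1)×12
= 38 + 1104
= 1142

a_93 = 1142


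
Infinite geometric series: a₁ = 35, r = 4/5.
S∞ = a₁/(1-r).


S∞ = a₁/(1-r) = 35/(1 - 4/5)
= 35/(1/5)
= 175

S∞ = 175


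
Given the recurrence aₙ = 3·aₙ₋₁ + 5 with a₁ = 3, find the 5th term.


Computing step by step:
a_1 = 3
a_2 = 14
a_3 = 47
a_4 = 146
a_5 = 443


a_5 = 443


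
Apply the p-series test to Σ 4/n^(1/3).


p-series test: Σ c/n^p converges if p > 1, diverges if p ≤ 1 (constant c > 0 doesn't affect convergence).
p = 1/3
1/3 ≤ 1 → DIVERGES

Diverges (p = 1/3 ≤ 1)


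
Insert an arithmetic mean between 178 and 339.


AM = (178 + 339)/2 = 517/2 = 258.5

AM = 258.5


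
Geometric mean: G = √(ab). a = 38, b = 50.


GM = √(38×50) = √1900 = 43.589

GM = 43.589


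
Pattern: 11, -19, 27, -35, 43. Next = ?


Pattern: alternating sign, magnitude arithmetic (d=8)
Terms: 11, -19, 27, -35, 43
Next term = -51

Next term = -51


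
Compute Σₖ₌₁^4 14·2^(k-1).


Sₙ = 14×(2^4 - 1)/(2 - 1)
= 14×(16 - 1)/1
= 14×15/1
= 210

S_4 = 210


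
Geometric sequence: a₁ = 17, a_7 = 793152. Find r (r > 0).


r^(n-1) = aₙ/a₁
r^6 = 793152/17 = 46656
r = 46656^(1/6)
= ±6; taking r > 0 gives r = 6

r = 6


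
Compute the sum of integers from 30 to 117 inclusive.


Σₖ₌30^117 k = Σₖ₌₁^117 k − Σₖ₌₁^29 k
= 117·118/2 − 29·30/2
= 6903 − 435 = 6468

Σk = 6468


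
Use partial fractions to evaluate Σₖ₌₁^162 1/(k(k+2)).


1/(k(k+2)) = (1/2)·(1/k - 1/(k+2)) (partial fractions)
Telescoping: Σ = (1/2)·(1 + 1/2 - 1/163 - 1/164) = 39771/53464

Sum = 39771/53464


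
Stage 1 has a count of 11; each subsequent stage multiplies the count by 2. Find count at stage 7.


aₙ = a₁·r^(n-1)
= 11×2^6
= 11×64
= 704

a_7 = 704


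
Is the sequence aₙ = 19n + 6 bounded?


aₙ = 19n + 6 → as n→∞, aₙ→∞
No finite upper bound exists
The sequence is UNBOUNDED

Unbounded (aₙ → ∞ as n → ∞)


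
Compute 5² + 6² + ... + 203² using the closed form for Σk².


Σₖ₌5^203 k² = Σₖ₌₁^203 k² − Σₖ₌₁^4 k²
= 203·204·407/6 − 4·5·9/6
= 2809114 − 30 = 2809084

Σk² = 2809084


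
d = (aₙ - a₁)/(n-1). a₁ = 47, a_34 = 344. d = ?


d = (aₙ - a₁)/(n-1)
= (344 - 47)/(34-1)
= 297/33 = 9

d = 9


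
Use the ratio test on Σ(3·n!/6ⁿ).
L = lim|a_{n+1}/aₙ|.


aₙ = 3·n!/6^n
a_{n+1}/aₙ = (n+1)!/6^(n+1) × 6^n/n!  (constant 3 cancels)
= (n+1)/6
L = lim(n→∞) (n+1)/6 = ∞
L > 1 → series DIVERGES

Diverges (ratio test: L = ∞ > 1)


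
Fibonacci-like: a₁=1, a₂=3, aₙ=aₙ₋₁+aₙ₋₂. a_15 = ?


Computing iteratively: 1, 3, 4, 7, 11, 18, 29, 47, 76, 123, 199, 322, ...
a_15 = 1364

a_15 = 1364


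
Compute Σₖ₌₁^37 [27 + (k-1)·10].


aₙ = 27 + (37-1)×10 = 387
Sₙ = n(a₁+aₙ)/2 = 37×(27+387)/2
= 37×414/2 = 7659

S_37 = 7659


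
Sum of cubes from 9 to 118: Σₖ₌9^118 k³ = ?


Σₖ₌9^118 k³ = [118·119/2]² − [8·9/2]²
= 49294441 − 1296 = 49293145

Σk³ = 49293145


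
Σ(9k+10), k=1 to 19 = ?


Σ(9k+10) = 9·Σk + 10·n
= 9·190 + 10·19
= 1710 + 190 = 1900

Σ = 1900


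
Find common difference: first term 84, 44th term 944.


d = (aₙ - a₁)/(n-1)
= (944 - 84)/(44-1)
= 860/43 = 20

d = 20


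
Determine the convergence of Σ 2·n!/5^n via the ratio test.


aₙ = 2·n!/5^n
a_{n+1}/aₙ = (n+1)!/5^(n+1) × 5^n/n!  (constant 2 cancels)
= (n+1)/5
L = lim(n→∞) (n+1)/5 = ∞
L > 1 → series DIVERGES

Diverges (ratio test: L = ∞ > 1)


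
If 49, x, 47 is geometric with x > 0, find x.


GM = √(49×47) = √2303 = 47.9896

GM = 47.9896


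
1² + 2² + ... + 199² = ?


n = 199
n(n+1)(2n+1)/6 = 199×200×399/6
= 15880200/6 = 2646700

Σk² = 2646700


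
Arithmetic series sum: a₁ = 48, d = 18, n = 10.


aₙ = 48 + (10-1)×18 = 210
Sₙ = n(a₁+aₙ)/2 = 10×(48+210)/2
= 10×258/2 = 1290

S_10 = 1290


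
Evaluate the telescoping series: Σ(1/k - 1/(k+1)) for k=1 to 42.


Telescoping: adjacent terms cancel.
= 1/1 - 1/43
= 1 - 1/43 = 42/43

Sum = 42/43


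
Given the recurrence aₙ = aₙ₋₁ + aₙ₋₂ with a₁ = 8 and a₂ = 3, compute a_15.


Computing iteratively: 8, 3, 11, 14, 25, 39, 64, 103, 167, 270, 437, 707, ...
a_15 = 2995

a_15 = 2995


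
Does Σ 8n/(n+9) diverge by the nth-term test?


lim(n→∞) 8n/(n+9) = 8/1 = 8  (divide numerator and denominator by n)
lim aₙ = 8 ≠ 0 → series DIVERGES

Diverges (lim aₙ = 8 ≠ 0)


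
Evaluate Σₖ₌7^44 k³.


Σₖ₌7^44 k³ = [44·45/2]² − [6·7/2]²
= 980100 − 441 = 979659

Σk³ = 979659


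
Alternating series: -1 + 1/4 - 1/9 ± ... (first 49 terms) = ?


S = -1 + 1/4 - 1/9 + 1/16 - 1/25 + 1/36 - 1/49 + 1/64 ± ...
= -0.8227
(Full series converges to -π²/12 ≈ -0.8225)

S_49 = -0.8227


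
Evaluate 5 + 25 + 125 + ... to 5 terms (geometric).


Sₙ = 5×(5^5 - 1)/(5 - 1)
= 5×(3125 - 1)/4
= 5×3124/4
= 3905

S_5 = 3905


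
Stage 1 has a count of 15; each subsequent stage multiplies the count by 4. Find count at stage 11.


aₙ = a₁·r^(n-1)
= 15×4^10
= 15×1048576
= 15728640

a_11 = 15728640


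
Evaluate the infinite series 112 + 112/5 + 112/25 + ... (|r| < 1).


S∞ = a₁/(1-r) = 112/(1 - 1/5)
= 112/(4/5)
= 140

S∞ = 140


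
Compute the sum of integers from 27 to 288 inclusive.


Σₖ₌27^288 k = Σₖ₌₁^288 k − Σₖ₌₁^26 k
= 288·289/2 − 26·27/2
= 41616 − 351 = 41265

Σk = 41265


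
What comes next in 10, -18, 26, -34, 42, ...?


Pattern: alternating sign, magnitude arithmetic (d=8)
Terms: 10, -18, 26, -34, 42
Next term = -50

Next term = -50


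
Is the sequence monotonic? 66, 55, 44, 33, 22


Differences: -11, -11, -11, -11
All differences < 0 → strictly DECREASING

Monotonically decreasing


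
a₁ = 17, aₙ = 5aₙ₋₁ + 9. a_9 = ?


Computing step by step:
a_1 = 17
a_2 = 94
a_3 = 479
a_4 = 2404
a_5 = 12029
a_6 = 60154
a_7 = 300779
a_8 = 1503904
a_9 = 7519529


a_9 = 7519529


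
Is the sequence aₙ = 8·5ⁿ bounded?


aₙ = 8·5ⁿ → as n→∞, aₙ→∞ (since base 5 > 1)
No finite upper bound exists
The sequence is UNBOUNDED

Unbounded (aₙ → ∞ as n → ∞)


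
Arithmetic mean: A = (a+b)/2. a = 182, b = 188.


AM = (182 + 188)/2 = 370/2 = 185

AM = 185


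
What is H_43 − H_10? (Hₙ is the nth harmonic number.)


Σₖ₌11^43 1/k = 1/11 + 1/12 + 1/13 + ... + 1/43
= 1216865528621842739/856326196254765600
≈ 1.421

Sum = 1216865528621842739/856326196254765600 ≈ 1.421


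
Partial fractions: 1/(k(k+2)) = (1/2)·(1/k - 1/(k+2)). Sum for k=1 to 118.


1/(k(k+2)) = (1/2)·(1/k - 1/(k+2)) (partial fractions)
Telescoping: Σ = (1/2)·(1 + 1/2 - 1/119 - 1/120) = 21181/28560

Sum = 21181/28560


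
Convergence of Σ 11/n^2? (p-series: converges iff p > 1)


p-series test: Σ c/n^p converges if p > 1, diverges if p ≤ 1 (constant c > 0 doesn't affect convergence).
p = 2
2 > 1 → CONVERGES

Converges (p = 2 > 1)


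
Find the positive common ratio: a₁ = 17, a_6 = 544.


r^(n-1) = aₙ/a₁
r^5 = 544/17 = 32
r = 32^(1/5)
= 2

r = 2


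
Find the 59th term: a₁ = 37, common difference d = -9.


aₙ = a₁ + (n-1)d
= 37 + (59-1)×-9
= 37 - 522
= -485

a_59 = -485


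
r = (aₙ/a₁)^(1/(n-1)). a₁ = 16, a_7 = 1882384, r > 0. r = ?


r^(n-1) = aₙ/a₁
r^6 = 1882384/16 = 117649
r = 117649^(1/6)
= ±7; taking r > 0 gives r = 7

r = 7


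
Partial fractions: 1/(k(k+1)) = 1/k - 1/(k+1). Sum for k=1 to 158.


1/(k(k+1)) = 1/k - 1/(k+1) (partial fractions)
Telescoping: Σ = 1 - 1/159 = 158/159

Sum = 158/159


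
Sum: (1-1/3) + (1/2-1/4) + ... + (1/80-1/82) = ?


Telescoping with gap 2: two head and two tail terms survive.
= (1 + 1/2) - (1/81 + 1/82)
= 3/2 - 1/81 - 1/82 = 4900/3321

Sum = 4900/3321
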